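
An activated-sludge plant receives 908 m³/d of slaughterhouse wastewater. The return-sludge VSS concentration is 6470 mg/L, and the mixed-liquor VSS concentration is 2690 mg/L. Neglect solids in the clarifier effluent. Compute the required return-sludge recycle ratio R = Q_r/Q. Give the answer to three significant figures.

R = Q_r/Q = X/(X_r − X) = 2690 / (6470 − 2690) = 0.7116.

R ≈ 0.712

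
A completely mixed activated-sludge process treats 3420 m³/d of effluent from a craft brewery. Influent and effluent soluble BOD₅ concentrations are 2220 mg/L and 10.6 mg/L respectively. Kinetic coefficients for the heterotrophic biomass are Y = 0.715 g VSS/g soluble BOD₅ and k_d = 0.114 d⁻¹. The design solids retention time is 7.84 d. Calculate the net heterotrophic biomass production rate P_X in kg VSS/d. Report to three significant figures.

P_X ≈ 2850 kg VSS/d

The observed yield is Y_obs = Y/(1 + k_d·θ_c) = 0.715 / (1 + 0.114 × 7.84) = 0.715 / 1.894 = 0.3776 g VSS per g soluble BOD₅ removed.
Substrate removed = Q·(S₀ − S) = 3420 m³/d × (2220 − 10.6) g/m³ = 7.56×10^6 g/d = 7556 kg/d.
Net biomass production P_X = Y_obs × Q·(S₀ − S) = 0.3776 × 7556 = 2853 kg VSS/d.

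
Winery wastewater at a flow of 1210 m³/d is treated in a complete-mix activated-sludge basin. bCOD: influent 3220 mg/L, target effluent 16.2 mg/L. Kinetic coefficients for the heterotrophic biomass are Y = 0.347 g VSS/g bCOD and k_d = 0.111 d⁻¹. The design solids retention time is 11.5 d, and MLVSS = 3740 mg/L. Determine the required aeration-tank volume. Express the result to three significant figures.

V ≈ 1820 m³

Rearranging the biomass balance for a CMAS with decay, V = Y·Q·ΔS·θ_c / [X·(1+k_d θ_c)] = 0.347 × 1210 × (3220 − 16.2) × 11.5 / [3740 × (1 + 0.111 × 11.5)] = 1.55×10^7 / 8514 = 1817 m³.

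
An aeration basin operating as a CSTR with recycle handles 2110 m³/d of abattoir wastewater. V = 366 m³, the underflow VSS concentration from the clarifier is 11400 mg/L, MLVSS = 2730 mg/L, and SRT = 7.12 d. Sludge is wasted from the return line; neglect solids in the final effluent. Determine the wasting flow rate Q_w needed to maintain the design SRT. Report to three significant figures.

Wasting from the return line (neglecting effluent solids): Q_w = V·X / (θ_c·X_r) = 366.0 × 2730 / (7.12 × 11400) = 12.31 m³/d.

Q_w ≈ 12.3 m³/d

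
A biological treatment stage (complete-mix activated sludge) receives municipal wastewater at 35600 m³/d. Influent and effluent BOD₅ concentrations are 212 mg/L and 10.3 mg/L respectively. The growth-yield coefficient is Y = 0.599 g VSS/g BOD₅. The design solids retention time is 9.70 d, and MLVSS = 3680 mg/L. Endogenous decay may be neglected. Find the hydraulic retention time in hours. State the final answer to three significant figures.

Biomass mass balance (decay neglected): V·X = Y·Q·(S₀ − S)·θ_c, so V = 0.599 × 35600 × (212 − 10.3) × 9.70 / 3680 = 11337 m³.
Hydraulic retention time τ = V/Q = 11337 / 35600 = 0.3185 d = 7.643 h.

τ ≈ 7.64 h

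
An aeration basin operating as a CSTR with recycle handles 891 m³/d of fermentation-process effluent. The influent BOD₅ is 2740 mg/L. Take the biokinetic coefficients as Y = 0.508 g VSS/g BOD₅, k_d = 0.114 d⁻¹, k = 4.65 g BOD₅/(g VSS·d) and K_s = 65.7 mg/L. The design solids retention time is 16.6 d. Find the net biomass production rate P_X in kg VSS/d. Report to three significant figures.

From the Monod/SRT balance for a CMAS, S = K_s·(1+k_d θ_c)/[θ_c·(Y k − k_d) − 1] = 65.7 × (1 + 0.114 × 16.6) / [16.6 × (0.508 × 4.65 − 0.114) − 1] = 190.0 / 36.32 = 5.232 mg/L.
Observed yield with endogenous decay: Y_obs = Y / (1 + k_d·θ_c) = 0.508 / (1 + 0.114 × 16.6) = 0.508 / 2.892 = 0.1756 g VSS/g BOD₅.
Q·(S₀ − S) = 891 × (2740 − 5.23) × 10⁻³ = 2437 kg/d removed.
So the net sludge growth is P_X = 0.1756 × 2437 = 428.0 kg VSS/d.

P_X ≈ 428 kg VSS/d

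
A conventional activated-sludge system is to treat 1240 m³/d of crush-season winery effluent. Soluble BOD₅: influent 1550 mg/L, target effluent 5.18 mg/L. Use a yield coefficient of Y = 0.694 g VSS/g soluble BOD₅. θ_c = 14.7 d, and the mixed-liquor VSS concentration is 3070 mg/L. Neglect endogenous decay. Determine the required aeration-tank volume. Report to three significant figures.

V·X = Y·Q·ΔS·θ_c gives V = 0.694 × 1240 × (1550 − 5.18) × 14.7 / 3070 = 6366 m³.

V ≈ 6370 m³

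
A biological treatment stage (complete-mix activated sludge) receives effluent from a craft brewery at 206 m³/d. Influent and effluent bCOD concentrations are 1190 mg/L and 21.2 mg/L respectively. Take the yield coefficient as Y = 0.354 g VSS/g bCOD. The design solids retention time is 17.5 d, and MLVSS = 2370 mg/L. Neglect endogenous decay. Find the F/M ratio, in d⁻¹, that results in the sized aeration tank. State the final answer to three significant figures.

F/M ≈ 0.164 d⁻¹

Biomass mass balance (decay neglected): V·X = Y·Q·(S₀ − S)·θ_c, so V = 0.354 × 206 × (1190 − 21.2) × 17.5 / 2370 = 629.4 m³.
Food-to-microorganism ratio F/M = Q S₀ / (V X) = 206 × 1190 / (629.4 × 2370) = 0.1643 d⁻¹.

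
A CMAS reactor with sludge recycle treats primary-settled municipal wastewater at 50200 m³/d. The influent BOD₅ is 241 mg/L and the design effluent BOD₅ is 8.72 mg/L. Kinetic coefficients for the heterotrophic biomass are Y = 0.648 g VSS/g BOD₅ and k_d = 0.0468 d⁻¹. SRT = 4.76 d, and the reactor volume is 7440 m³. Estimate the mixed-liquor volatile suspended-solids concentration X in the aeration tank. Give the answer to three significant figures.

From V·X·(1 + k_d·θ_c) = Y·Q·(S₀ − S)·θ_c: X = 0.648 × 50200 × (241 − 8.72) × 4.76 / [7440 × (1 + 0.0468 × 4.76)] = 3953 mg/L.

X ≈ 3950 mg/L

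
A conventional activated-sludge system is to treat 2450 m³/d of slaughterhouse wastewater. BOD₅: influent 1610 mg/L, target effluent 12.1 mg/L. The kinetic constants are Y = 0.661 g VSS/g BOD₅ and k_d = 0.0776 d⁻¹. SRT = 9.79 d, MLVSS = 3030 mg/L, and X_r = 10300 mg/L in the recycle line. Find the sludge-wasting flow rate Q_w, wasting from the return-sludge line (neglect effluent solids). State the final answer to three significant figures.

Rearranging the biomass balance for a CMAS with decay, V = Y·Q·ΔS·θ_c / [X·(1+k_d θ_c)] = 0.661 × 2450 × (1610 − 12.1) × 9.79 / [3030 × (1 + 0.0776 × 9.79)] = 2.53×10^7 / 5332 = 4751 m³.
θ_c = V·X/(Q_w·X_r) when wasting from the recycle, so Q_w = V·X/(θ_c·X_r) = 4751 × 3030 / (9.79 × 10300) = 142.8 m³/d.

Q_w ≈ 143 m³/d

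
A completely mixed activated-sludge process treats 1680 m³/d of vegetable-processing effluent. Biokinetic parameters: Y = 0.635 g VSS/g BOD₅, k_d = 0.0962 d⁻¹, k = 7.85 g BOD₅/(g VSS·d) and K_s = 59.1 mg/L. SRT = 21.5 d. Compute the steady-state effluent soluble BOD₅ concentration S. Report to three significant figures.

From the Monod/SRT balance for a CMAS, S = K_s·(1+k_d θ_c)/[θ_c·(Y k − k_d) − 1] = 59.1 × (1 + 0.0962 × 21.5) / [21.5 × (0.635 × 7.85 − 0.0962) − 1] = 181.3 / 104.1 = 1.742 mg/L.

S ≈ 1.74 mg/L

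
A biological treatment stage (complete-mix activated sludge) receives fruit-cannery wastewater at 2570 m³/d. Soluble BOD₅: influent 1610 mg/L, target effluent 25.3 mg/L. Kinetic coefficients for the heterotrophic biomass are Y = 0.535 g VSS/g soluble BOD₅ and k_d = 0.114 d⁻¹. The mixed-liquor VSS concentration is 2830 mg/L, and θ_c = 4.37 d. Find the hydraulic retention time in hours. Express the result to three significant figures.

Steady-state biomass mass balance: V·X·(1 + k_d·θ_c) = Y·Q·(S₀ − S)·θ_c, so V = 0.535 × 2570 × (1610 − 25.3) × 4.37 / [2830 × (1 + 0.114 × 4.37)] = 9.52×10^6 / 4240 = 2246 m³.
τ = V/Q = 2246/2570 = 0.8738 d, or 20.97 h.

τ ≈ 21.0 h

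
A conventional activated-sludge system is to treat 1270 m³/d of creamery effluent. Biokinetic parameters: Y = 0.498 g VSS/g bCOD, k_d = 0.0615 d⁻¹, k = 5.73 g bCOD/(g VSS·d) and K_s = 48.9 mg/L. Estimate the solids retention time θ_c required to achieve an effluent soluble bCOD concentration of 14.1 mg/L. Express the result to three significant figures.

From 1/θ_c = Y·k·S/(K_s + S) − k_d: Y·k·S/(K_s+S) = 0.498 × 5.73 × 14.1 / (48.9 + 14.1) = 0.6386 d⁻¹.
1/θ_c = 0.6386 − 0.0615 = 0.5771 d⁻¹, so θ_c = 1.733 d.

θ_c ≈ 1.73 d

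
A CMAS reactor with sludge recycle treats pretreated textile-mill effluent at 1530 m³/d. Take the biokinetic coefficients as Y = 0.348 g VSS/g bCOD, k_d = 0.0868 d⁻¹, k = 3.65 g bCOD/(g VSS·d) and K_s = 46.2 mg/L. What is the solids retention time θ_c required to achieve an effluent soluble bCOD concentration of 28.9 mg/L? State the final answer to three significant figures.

Specific growth rate at S = 28.9 mg/L: μ = YkS/(K_s+S) = 0.348·3.65·28.9/(46.2+28.9) = 0.4888 d⁻¹.
1/θ_c = 0.4888 − 0.0868 = 0.4020 d⁻¹, so θ_c = 2.488 d.

θ_c ≈ 2.49 d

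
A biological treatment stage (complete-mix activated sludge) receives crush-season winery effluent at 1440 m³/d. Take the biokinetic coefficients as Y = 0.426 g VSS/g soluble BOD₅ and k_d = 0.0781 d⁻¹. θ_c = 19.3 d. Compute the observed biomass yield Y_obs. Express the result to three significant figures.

The observed yield is Y_obs = Y/(1 + k_d·θ_c) = 0.426 / (1 + 0.0781 × 19.3) = 0.426 / 2.507 = 0.1699 g VSS per g soluble BOD₅ removed.

Y_obs ≈ 0.170 g VSS/g soluble BOD₅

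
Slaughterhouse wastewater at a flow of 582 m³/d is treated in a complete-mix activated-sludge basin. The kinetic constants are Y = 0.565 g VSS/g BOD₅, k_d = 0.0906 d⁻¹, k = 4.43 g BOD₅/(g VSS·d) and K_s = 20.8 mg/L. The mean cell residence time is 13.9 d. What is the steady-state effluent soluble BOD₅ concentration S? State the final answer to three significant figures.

For a completely mixed reactor with recycle the Lawrence–McCarty relation gives S = K_s·(1 + k_d·θ_c) / [θ_c·(Y·k − k_d) − 1] = 20.8 × (1 + 0.0906 × 13.9) / [13.9 × (0.565 × 4.43 − 0.0906) − 1] = 46.99 / 32.53 = 1.445 mg/L.

S ≈ 1.44 mg/L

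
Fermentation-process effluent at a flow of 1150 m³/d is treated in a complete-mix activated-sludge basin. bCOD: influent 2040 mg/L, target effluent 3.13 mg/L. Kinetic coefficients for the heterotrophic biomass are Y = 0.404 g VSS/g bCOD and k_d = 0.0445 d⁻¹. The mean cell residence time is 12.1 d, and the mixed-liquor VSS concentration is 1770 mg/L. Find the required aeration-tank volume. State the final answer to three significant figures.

Steady-state biomass mass balance: V·X·(1 + k_d·θ_c) = Y·Q·(S₀ − S)·θ_c, so V = 0.404 × 1150 × (2040 − 3.13) × 12.1 / [1770 × (1 + 0.0445 × 12.1)] = 1.15×10^7 / 2723 = 4205 m³.

V ≈ 4210 m³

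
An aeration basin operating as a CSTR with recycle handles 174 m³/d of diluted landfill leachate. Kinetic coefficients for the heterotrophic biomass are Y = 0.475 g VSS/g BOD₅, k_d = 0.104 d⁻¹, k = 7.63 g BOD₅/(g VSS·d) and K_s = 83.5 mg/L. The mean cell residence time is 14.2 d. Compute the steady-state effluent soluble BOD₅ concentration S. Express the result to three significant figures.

Effluent substrate depends only on kinetics and SRT: S = K_s(1 + k_d θ_c) / [θ_c(Yk − k_d) − 1] = 83.5 × (1 + 0.104 × 14.2) / [14.2 × (0.475 × 7.63 − 0.104) − 1] = 206.8 / 48.99 = 4.222 mg/L.

S ≈ 4.22 mg/L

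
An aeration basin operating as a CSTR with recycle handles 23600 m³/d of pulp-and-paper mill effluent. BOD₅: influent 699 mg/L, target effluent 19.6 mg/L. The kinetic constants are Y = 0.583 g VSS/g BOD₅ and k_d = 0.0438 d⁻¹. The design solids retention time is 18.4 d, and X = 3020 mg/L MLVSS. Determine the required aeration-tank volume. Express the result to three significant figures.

V ≈ 31500 m³

Steady-state biomass mass balance: V·X·(1 + k_d·θ_c) = Y·Q·(S₀ − S)·θ_c, so V = 0.583 × 23600 × (699 − 19.6) × 18.4 / [3020 × (1 + 0.0438 × 18.4)] = 1.72×10^8 / 5454 = 31537 m³.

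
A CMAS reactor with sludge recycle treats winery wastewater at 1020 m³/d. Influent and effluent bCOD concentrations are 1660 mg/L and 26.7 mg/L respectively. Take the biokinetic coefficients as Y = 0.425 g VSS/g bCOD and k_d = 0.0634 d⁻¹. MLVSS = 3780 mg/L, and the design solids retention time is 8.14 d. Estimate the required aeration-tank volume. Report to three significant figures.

Rearranging the biomass balance for a CMAS with decay, V = Y·Q·ΔS·θ_c / [X·(1+k_d θ_c)] = 0.425 × 1020 × (1660 − 26.7) × 8.14 / [3780 × (1 + 0.0634 × 8.14)] = 5.76×10^6 / 5731 = 1006 m³.

V ≈ 1010 m³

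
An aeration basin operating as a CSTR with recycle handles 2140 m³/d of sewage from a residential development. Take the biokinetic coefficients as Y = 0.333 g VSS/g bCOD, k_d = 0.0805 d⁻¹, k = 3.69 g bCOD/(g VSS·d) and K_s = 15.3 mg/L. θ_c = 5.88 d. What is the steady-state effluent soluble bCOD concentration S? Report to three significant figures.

S ≈ 3.92 mg/L

For a completely mixed reactor with recycle the Lawrence–McCarty relation gives S = K_s·(1 + k_d·θ_c) / [θ_c·(Y·k − k_d) − 1] = 15.3 × (1 + 0.0805 × 5.88) / [5.88 × (0.333 × 3.69 − 0.0805) − 1] = 22.54 / 5.752 = 3.919 mg/L.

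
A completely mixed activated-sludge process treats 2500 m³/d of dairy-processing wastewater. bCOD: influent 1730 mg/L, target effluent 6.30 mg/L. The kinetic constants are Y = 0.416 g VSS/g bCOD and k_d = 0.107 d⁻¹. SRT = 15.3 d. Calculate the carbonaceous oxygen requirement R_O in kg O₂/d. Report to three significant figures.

R_O ≈ 3340 kg O₂/d

Correct the yield for decay: Y_obs = Y/(1 + k_d θ_c) = 0.416 / (1 + 0.107 × 15.3) = 0.416 / 2.637 = 0.1577.
ΔS = 1730 − 6.30 = 1724 mg/L, so the substrate removal rate is 2500 × 1724/1000 = 4309 kg bCOD/d.
Biomass synthesised: P_X = Y_obs × 4309 = 679.8 kg VSS/d.
R_O = Q·ΔS − 1.42 P_X = 4309 − 965.3 = 3344 kg O₂/d.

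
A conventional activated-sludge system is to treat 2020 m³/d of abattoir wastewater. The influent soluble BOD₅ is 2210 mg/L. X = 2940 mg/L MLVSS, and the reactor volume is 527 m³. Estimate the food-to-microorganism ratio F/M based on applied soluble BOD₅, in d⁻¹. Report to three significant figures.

F/M = Q·S₀ / (V·X) = 2020 × 2210 / (527.0 × 2940) = 2.881 g soluble BOD₅·(g VSS·d)⁻¹.

F/M ≈ 2.88 d⁻¹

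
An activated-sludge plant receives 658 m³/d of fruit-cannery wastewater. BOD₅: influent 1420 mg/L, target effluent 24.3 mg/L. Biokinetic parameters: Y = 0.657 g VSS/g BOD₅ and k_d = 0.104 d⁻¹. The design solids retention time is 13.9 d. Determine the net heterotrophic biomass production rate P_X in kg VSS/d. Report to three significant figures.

Observed yield with endogenous decay: Y_obs = Y / (1 + k_d·θ_c) = 0.657 / (1 + 0.104 × 13.9) = 0.657 / 2.446 = 0.2686 g VSS/g BOD₅.
Substrate removed = Q·(S₀ − S) = 658 m³/d × (1420 − 24.3) g/m³ = 9.18×10^5 g/d = 918.4 kg/d.
Net biomass production P_X = Y_obs × Q·(S₀ − S) = 0.2686 × 918.4 = 246.7 kg VSS/d.

P_X ≈ 247 kg VSS/d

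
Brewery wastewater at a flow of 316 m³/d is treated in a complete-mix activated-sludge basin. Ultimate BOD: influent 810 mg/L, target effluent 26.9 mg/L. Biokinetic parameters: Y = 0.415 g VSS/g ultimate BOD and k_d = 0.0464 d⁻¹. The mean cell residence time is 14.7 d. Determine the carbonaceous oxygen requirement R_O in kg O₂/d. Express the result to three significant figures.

Y_obs = Y / (1 + k_d θ_c) = 0.415 / (1 + 0.0464 × 14.7) = 0.415 / 1.682 = 0.2467.
Q·(S₀ − S) = 316 × (810 − 26.9) × 10⁻³ = 247.5 kg/d removed.
P_X = Y_obs·Q·(S₀ − S) = 0.2467 × 247.5 = 61.05 kg VSS/d.
R_O = Q·(S₀ − S) − 1.42·P_X = 247.5 − 1.42 × 61.05 = 160.8 kg O₂/d.

R_O ≈ 161 kg O₂/d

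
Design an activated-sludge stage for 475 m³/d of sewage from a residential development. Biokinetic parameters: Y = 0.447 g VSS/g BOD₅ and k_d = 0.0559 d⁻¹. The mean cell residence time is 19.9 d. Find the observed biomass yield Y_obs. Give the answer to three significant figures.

Y_obs ≈ 0.212 g VSS/g BOD₅

Y_obs = Y / (1 + k_d θ_c) = 0.447 / (1 + 0.0559 × 19.9) = 0.447 / 2.112 = 0.2116.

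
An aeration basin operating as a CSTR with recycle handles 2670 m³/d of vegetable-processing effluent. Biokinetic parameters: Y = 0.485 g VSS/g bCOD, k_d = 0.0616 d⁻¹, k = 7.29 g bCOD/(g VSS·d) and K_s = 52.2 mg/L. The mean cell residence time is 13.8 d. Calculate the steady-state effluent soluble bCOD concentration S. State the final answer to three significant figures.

For a completely mixed reactor with recycle the Lawrence–McCarty relation gives S = K_s·(1 + k_d·θ_c) / [θ_c·(Y·k − k_d) − 1] = 52.2 × (1 + 0.0616 × 13.8) / [13.8 × (0.485 × 7.29 − 0.0616) − 1] = 96.57 / 46.94 = 2.057 mg/L.

S ≈ 2.06 mg/L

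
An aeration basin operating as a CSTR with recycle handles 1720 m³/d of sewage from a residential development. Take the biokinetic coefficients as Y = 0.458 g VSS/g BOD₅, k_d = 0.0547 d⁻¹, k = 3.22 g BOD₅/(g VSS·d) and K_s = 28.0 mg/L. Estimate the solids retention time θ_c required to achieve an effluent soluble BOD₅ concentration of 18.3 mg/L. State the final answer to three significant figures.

From 1/θ_c = Y·k·S/(K_s + S) − k_d: Y·k·S/(K_s+S) = 0.458 × 3.22 × 18.3 / (28.0 + 18.3) = 0.5829 d⁻¹.
θ_c = 1/(μ − k_d) = 1/(0.5829 − 0.0547) = 1/0.5282 = 1.893 d.

θ_c ≈ 1.89 d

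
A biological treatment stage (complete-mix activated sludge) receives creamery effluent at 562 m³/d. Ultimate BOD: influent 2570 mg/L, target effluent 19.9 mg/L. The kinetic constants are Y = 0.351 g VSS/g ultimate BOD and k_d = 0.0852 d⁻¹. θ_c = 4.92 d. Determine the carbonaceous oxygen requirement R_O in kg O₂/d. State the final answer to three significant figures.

R_O ≈ 930 kg O₂/d

The observed yield is Y_obs = Y/(1 + k_d·θ_c) = 0.351 / (1 + 0.0852 × 4.92) = 0.351 / 1.419 = 0.2473 g VSS per g ultimate BOD removed.
Q·(S₀ − S) = 562 × (2570 − 19.9) × 10⁻³ = 1433 kg/d removed.
Biomass synthesised: P_X = Y_obs × 1433 = 354.5 kg VSS/d.
R_O = Q·ΔS − 1.42 P_X = 1433 − 503.3 = 929.8 kg O₂/d.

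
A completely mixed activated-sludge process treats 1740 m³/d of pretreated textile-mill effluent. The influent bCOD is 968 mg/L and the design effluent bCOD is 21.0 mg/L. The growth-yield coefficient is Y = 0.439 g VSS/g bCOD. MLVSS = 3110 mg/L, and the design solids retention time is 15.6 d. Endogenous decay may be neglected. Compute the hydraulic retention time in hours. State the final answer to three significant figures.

τ ≈ 50.0 h

With k_d = 0 the design equation reduces to V = Y Q (S₀−S) θ_c / X = 0.439 × 1740 × (968 − 21.0) × 15.6 / 3110 = 3629 m³.
τ = V/Q = 3629/1740 = 2.085 d, or 50.05 h.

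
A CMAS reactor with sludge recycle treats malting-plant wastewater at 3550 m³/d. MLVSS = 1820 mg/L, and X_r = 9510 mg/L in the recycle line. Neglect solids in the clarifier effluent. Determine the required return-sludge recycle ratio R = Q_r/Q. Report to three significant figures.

R ≈ 0.237

Mass balance around the secondary clarifier (neglecting effluent solids): R = X / (X_r − X) = 1820 / (9510 − 1820) = 0.2367.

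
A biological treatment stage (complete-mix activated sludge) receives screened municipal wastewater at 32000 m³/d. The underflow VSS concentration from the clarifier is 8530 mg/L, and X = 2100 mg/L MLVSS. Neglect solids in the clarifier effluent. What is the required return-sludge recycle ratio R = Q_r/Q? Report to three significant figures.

R = Q_r/Q = X/(X_r − X) = 2100 / (8530 − 2100) = 0.3266.

R ≈ 0.327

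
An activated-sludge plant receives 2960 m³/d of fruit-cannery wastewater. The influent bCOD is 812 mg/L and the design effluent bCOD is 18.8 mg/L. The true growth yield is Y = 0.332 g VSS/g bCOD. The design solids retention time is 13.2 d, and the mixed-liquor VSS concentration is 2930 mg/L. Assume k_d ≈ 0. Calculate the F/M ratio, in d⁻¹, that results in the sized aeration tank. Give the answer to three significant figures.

Biomass mass balance (decay neglected): V·X = Y·Q·(S₀ − S)·θ_c, so V = 0.332 × 2960 × (812 − 18.8) × 13.2 / 2930 = 3512 m³.
F/M = applied load / biomass = Q·S₀/(V·X) = 2960 × 812 / (3512 × 2930) = 0.2336 d⁻¹.

F/M ≈ 0.234 d⁻¹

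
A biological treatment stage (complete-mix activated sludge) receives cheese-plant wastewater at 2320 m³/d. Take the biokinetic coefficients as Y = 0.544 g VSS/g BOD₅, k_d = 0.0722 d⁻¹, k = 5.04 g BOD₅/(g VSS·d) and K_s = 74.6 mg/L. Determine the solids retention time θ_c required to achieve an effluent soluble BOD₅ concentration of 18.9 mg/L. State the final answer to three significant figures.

θ_c ≈ 2.07 d

From 1/θ_c = Y·k·S/(K_s + S) − k_d: Y·k·S/(K_s+S) = 0.544 × 5.04 × 18.9 / (74.6 + 18.9) = 0.5542 d⁻¹.
θ_c = 1/(μ − k_d) = 1/(0.5542 − 0.0722) = 1/0.4820 = 2.075 d.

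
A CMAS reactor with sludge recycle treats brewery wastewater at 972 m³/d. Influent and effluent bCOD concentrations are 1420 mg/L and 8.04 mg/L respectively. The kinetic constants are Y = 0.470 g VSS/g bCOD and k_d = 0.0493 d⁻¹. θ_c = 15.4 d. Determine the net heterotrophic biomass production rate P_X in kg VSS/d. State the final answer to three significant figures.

P_X ≈ 367 kg VSS/d

Correct the yield for decay: Y_obs = Y/(1 + k_d θ_c) = 0.470 / (1 + 0.0493 × 15.4) = 0.470 / 1.759 = 0.2672.
Mass of bCOD removed per day: Q(S₀ − S) = 972 × 1412 g/m³ = 1372 kg/d.
P_X = Y_obs · Q(S₀ − S) = 0.2672 × 1372 = 366.7 kg VSS/d.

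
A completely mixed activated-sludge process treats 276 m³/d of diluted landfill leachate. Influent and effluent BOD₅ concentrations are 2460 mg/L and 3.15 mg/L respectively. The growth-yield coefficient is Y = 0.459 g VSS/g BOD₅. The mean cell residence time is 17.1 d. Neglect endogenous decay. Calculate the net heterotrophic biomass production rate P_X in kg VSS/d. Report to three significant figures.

P_X ≈ 311 kg VSS/d

No decay correction is needed, so Y_obs = Y = 0.459.
Substrate removed = Q·(S₀ − S) = 276 m³/d × (2460 − 3.15) g/m³ = 6.78×10^5 g/d = 678.1 kg/d.
Net biomass production P_X = Y_obs × Q·(S₀ − S) = 0.4590 × 678.1 = 311.2 kg VSS/d.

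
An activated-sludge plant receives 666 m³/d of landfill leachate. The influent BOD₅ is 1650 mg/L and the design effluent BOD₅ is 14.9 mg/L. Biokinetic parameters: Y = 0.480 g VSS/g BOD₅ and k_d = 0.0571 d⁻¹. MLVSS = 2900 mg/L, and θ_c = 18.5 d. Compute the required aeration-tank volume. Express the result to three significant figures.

V ≈ 1620 m³

Rearranging the biomass balance for a CMAS with decay, V = Y·Q·ΔS·θ_c / [X·(1+k_d θ_c)] = 0.480 × 666 × (1650 − 14.9) × 18.5 / [2900 × (1 + 0.0571 × 18.5)] = 9.67×10^6 / 5963 = 1622 m³.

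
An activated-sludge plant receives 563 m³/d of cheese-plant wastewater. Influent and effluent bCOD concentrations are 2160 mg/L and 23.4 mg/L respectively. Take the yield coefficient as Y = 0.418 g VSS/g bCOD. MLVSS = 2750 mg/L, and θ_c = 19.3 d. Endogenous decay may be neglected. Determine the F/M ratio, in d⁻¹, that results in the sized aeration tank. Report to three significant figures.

F/M ≈ 0.125 d⁻¹

With k_d = 0 the design equation reduces to V = Y Q (S₀−S) θ_c / X = 0.418 × 563 × (2160 − 23.4) × 19.3 / 2750 = 3529 m³.
Food-to-microorganism ratio F/M = Q S₀ / (V X) = 563 × 2160 / (3529 × 2750) = 0.1253 d⁻¹.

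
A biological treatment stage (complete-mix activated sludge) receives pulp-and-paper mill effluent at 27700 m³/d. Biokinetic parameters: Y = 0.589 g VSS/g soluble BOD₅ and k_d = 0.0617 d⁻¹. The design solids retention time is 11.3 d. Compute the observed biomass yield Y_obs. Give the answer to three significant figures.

Y_obs ≈ 0.347 g VSS/g soluble BOD₅

The observed yield is Y_obs = Y/(1 + k_d·θ_c) = 0.589 / (1 + 0.0617 × 11.3) = 0.589 / 1.697 = 0.3470 g VSS per g soluble BOD₅ removed.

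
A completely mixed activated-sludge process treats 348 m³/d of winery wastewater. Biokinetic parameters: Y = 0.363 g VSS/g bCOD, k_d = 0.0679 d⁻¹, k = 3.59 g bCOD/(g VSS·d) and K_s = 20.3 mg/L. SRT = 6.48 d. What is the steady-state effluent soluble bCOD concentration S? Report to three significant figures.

S ≈ 4.17 mg/L

Effluent substrate depends only on kinetics and SRT: S = K_s(1 + k_d θ_c) / [θ_c(Yk − k_d) − 1] = 20.3 × (1 + 0.0679 × 6.48) / [6.48 × (0.363 × 3.59 − 0.0679) − 1] = 29.23 / 7.005 = 4.173 mg/L.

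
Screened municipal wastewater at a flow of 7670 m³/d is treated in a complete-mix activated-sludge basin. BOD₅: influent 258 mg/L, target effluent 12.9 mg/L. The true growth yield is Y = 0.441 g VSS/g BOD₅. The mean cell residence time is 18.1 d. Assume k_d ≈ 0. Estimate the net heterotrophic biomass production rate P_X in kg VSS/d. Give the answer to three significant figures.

With endogenous decay neglected, the observed yield equals the true yield: Y_obs = Y = 0.441 g VSS/g BOD₅.
Substrate removed = Q·(S₀ − S) = 7670 m³/d × (258 − 12.9) g/m³ = 1.88×10^6 g/d = 1880 kg/d.
So the net sludge growth is P_X = 0.4410 × 1880 = 829.0 kg VSS/d.

P_X ≈ 829 kg VSS/d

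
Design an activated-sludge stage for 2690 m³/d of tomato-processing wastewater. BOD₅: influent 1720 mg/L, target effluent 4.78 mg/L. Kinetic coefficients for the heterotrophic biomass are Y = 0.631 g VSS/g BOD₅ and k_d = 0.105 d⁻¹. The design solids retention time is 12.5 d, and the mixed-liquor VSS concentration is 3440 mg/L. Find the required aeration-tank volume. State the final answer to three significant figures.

V ≈ 4570 m³

From the SRT design equation V = Y Q (S₀−S) θ_c / [X (1 + k_d θ_c)] = 0.631 × 2690 × (1720 − 4.78) × 12.5 / [3440 × (1 + 0.105 × 12.5)] = 3.64×10^7 / 7955 = 4575 m³.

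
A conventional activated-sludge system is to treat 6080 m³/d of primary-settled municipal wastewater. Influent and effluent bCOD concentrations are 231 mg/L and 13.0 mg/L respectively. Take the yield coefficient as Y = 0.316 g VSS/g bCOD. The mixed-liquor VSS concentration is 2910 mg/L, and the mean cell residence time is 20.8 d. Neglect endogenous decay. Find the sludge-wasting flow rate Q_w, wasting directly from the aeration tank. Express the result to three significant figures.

V·X = Y·Q·ΔS·θ_c gives V = 0.316 × 6080 × (231 − 13.0) × 20.8 / 2910 = 2994 m³.
Wasting from the aeration tank: Q_w = V / θ_c = 2994 / 20.8 = 143.9 m³/d.

Q_w ≈ 144 m³/d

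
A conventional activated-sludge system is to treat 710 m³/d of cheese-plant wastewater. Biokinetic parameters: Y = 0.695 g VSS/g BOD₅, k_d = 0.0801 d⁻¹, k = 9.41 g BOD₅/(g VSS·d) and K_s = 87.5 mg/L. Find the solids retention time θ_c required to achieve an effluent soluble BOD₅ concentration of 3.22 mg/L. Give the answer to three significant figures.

θ_c ≈ 6.58 d

Specific growth rate at S = 3.22 mg/L: μ = YkS/(K_s+S) = 0.695·9.41·3.22/(87.5+3.22) = 0.2321 d⁻¹.
1/θ_c = 0.2321 − 0.0801 = 0.1520 d⁻¹, so θ_c = 6.578 d.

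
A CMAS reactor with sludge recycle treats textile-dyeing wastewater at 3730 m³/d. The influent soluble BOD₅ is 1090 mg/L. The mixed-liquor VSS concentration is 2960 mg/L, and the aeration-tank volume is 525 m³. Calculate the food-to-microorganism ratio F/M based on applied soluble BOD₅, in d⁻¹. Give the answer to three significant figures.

F/M = applied load / biomass = Q·S₀/(V·X) = 3730 × 1090 / (525.0 × 2960) = 2.616 d⁻¹.

F/M ≈ 2.62 d⁻¹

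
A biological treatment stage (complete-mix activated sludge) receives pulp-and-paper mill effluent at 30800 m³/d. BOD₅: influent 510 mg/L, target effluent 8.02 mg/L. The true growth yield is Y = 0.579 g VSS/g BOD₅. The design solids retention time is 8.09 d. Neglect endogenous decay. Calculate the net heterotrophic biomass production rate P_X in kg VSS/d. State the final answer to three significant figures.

With endogenous decay neglected, the observed yield equals the true yield: Y_obs = Y = 0.579 g VSS/g BOD₅.
Mass of BOD₅ removed per day: Q(S₀ − S) = 30800 × 502.0 g/m³ = 15461 kg/d.
P_X = Y_obs · Q(S₀ − S) = 0.5790 × 15461 = 8952 kg VSS/d.

P_X ≈ 8950 kg VSS/d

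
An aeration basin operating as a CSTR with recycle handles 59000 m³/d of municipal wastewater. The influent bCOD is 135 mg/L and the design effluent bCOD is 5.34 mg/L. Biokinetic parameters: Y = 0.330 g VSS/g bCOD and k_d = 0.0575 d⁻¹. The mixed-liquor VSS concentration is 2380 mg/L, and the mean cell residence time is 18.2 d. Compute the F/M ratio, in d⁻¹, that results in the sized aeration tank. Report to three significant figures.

F/M ≈ 0.355 d⁻¹

Rearranging the biomass balance for a CMAS with decay, V = Y·Q·ΔS·θ_c / [X·(1+k_d θ_c)] = 0.330 × 59000 × (135 − 5.34) × 18.2 / [2380 × (1 + 0.0575 × 18.2)] = 4.59×10^7 / 4871 = 9433 m³.
Food-to-microorganism ratio F/M = Q S₀ / (V X) = 59000 × 135 / (9433 × 2380) = 0.3548 d⁻¹.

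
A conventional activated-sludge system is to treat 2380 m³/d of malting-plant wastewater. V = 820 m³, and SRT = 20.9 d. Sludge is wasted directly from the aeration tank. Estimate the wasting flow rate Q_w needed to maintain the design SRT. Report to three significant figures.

Q_w ≈ 39.2 m³/d

With mixed-liquor wasting, θ_c = V/Q_w, so Q_w = V/θ_c = 820.0/20.9 = 39.23 m³/d.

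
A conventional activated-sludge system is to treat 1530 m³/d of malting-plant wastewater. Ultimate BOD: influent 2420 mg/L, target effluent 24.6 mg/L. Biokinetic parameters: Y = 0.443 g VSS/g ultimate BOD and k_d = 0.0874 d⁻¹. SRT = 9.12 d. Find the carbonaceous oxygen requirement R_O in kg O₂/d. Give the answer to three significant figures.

R_O ≈ 2380 kg O₂/d

Correct the yield for decay: Y_obs = Y/(1 + k_d θ_c) = 0.443 / (1 + 0.0874 × 9.12) = 0.443 / 1.797 = 0.2465.
Substrate removed = Q·(S₀ − S) = 1530 m³/d × (2420 − 24.6) g/m³ = 3.66×10^6 g/d = 3665 kg/d.
P_X = Y_obs·Q·(S₀ − S) = 0.2465 × 3665 = 903.4 kg VSS/d.
R_O = Q·(S₀ − S) − 1.42·P_X = 3665 − 1.42 × 903.4 = 2382 kg O₂/d.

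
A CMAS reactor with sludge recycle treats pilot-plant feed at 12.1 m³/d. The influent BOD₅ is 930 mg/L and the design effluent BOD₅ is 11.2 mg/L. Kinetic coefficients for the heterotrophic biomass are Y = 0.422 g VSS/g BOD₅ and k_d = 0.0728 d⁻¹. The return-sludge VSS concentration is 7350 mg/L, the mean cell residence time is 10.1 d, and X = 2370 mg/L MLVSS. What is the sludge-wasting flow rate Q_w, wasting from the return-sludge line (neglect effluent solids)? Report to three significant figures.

Rearranging the biomass balance for a CMAS with decay, V = Y·Q·ΔS·θ_c / [X·(1+k_d θ_c)] = 0.422 × 12.1 × (930 − 11.2) × 10.1 / [2370 × (1 + 0.0728 × 10.1)] = 4.74×10^4 / 4113 = 11.52 m³.
Q_w = (V·X)/(θ_c X_r) = 11.52 × 2370 / (10.1 × 7350) = 0.3678 m³/d.

Q_w ≈ 0.368 m³/d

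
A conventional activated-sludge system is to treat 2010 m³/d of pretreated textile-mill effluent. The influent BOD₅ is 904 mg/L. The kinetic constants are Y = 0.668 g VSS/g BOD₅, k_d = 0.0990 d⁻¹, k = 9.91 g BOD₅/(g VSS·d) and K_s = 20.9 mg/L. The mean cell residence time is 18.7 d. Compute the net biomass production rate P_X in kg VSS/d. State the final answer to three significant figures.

From the Monod/SRT balance for a CMAS, S = K_s·(1+k_d θ_c)/[θ_c·(Y k − k_d) − 1] = 20.9 × (1 + 0.0990 × 18.7) / [18.7 × (0.668 × 9.91 − 0.0990) − 1] = 59.59 / 120.9 = 0.4927 mg/L.
Y_obs = Y / (1 + k_d θ_c) = 0.668 / (1 + 0.0990 × 18.7) = 0.668 / 2.851 = 0.2343.
Q·(S₀ − S) = 2010 × (904 − 0.493) × 10⁻³ = 1816 kg/d removed.
P_X = Y_obs · Q(S₀ − S) = 0.2343 × 1816 = 425.5 kg VSS/d.

P_X ≈ 425 kg VSS/d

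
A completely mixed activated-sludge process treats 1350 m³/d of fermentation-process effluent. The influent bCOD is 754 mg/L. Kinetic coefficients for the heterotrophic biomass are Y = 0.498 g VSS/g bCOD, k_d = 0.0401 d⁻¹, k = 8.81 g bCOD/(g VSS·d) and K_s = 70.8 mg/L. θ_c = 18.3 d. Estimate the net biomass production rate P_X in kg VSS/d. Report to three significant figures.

For a completely mixed reactor with recycle the Lawrence–McCarty relation gives S = K_s·(1 + k_d·θ_c) / [θ_c·(Y·k − k_d) − 1] = 70.8 × (1 + 0.0401 × 18.3) / [18.3 × (0.498 × 8.81 − 0.0401) − 1] = 122.8 / 78.56 = 1.563 mg/L.
The observed yield is Y_obs = Y/(1 + k_d·θ_c) = 0.498 / (1 + 0.0401 × 18.3) = 0.498 / 1.734 = 0.2872 g VSS per g bCOD removed.
Mass of bCOD removed per day: Q(S₀ − S) = 1350 × 752.4 g/m³ = 1016 kg/d.
Biomass produced: P_X = Y_obs·Q·ΔS = 0.2872 × 1016 ≈ 291.8 kg VSS/d.

P_X ≈ 292 kg VSS/d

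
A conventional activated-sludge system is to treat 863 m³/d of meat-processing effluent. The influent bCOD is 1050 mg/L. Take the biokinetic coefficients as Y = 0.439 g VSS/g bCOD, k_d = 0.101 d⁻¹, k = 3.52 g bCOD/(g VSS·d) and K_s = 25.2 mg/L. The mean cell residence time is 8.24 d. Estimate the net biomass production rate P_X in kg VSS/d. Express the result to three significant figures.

P_X ≈ 216 kg VSS/d

Effluent substrate depends only on kinetics and SRT: S = K_s(1 + k_d θ_c) / [θ_c(Yk − k_d) − 1] = 25.2 × (1 + 0.101 × 8.24) / [8.24 × (0.439 × 3.52 − 0.101) − 1] = 46.17 / 10.90 = 4.236 mg/L.
The observed yield is Y_obs = Y/(1 + k_d·θ_c) = 0.439 / (1 + 0.101 × 8.24) = 0.439 / 1.832 = 0.2396 g VSS per g bCOD removed.
ΔS = 1050 − 4.24 = 1046 mg/L, so the substrate removal rate is 863 × 1046/1000 = 902.5 kg bCOD/d.
So the net sludge growth is P_X = 0.2396 × 902.5 = 216.2 kg VSS/d.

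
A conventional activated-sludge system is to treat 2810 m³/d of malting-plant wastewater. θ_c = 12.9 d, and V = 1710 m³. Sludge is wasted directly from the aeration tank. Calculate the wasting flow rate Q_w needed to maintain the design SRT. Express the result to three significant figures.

With mixed-liquor wasting, θ_c = V/Q_w, so Q_w = V/θ_c = 1710/12.9 = 132.6 m³/d.

Q_w ≈ 133 m³/d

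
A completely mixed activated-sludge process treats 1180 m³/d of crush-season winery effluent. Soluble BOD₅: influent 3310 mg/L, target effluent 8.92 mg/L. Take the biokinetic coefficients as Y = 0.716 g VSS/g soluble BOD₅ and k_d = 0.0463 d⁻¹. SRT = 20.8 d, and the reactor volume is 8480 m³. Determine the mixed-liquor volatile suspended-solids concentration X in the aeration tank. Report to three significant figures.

From V·X·(1 + k_d·θ_c) = Y·Q·(S₀ − S)·θ_c: X = 0.716 × 1180 × (3310 − 8.92) × 20.8 / [8480 × (1 + 0.0463 × 20.8)] = 3485 mg/L.

X ≈ 3480 mg/L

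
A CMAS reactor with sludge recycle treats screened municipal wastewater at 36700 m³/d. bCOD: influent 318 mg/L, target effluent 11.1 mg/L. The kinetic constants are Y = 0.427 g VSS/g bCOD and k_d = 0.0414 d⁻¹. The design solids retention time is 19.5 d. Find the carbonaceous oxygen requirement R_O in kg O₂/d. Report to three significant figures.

R_O ≈ 7480 kg O₂/d

Observed yield with endogenous decay: Y_obs = Y / (1 + k_d·θ_c) = 0.427 / (1 + 0.0414 × 19.5) = 0.427 / 1.807 = 0.2363 g VSS/g bCOD.
Substrate removed = Q·(S₀ − S) = 36700 m³/d × (318 − 11.1) g/m³ = 1.13×10^7 g/d = 11263 kg/d.
P_X = Y_obs·Q·(S₀ − S) = 0.2363 × 11263 = 2661 kg VSS/d.
R_O = Q·ΔS − 1.42 P_X = 11263 − 3779 = 7484 kg O₂/d.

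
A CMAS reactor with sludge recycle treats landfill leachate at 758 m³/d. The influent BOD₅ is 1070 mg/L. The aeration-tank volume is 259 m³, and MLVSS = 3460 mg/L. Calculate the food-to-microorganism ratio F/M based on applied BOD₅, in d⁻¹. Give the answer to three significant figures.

F/M ≈ 0.905 d⁻¹

F/M = Q·S₀ / (V·X) = 758 × 1070 / (259.0 × 3460) = 0.9051 g BOD₅·(g VSS·d)⁻¹.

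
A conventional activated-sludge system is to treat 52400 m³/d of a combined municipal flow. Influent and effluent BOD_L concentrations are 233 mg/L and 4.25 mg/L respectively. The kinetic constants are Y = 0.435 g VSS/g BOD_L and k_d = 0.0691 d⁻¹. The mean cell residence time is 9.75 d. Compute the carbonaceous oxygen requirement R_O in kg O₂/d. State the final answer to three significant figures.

Correct the yield for decay: Y_obs = Y/(1 + k_d θ_c) = 0.435 / (1 + 0.0691 × 9.75) = 0.435 / 1.674 = 0.2599.
Mass of BOD_L removed per day: Q(S₀ − S) = 52400 × 228.8 g/m³ = 11986 kg/d.
Biomass synthesised: P_X = Y_obs × 11986 = 3115 kg VSS/d.
R_O = Q·ΔS − 1.42 P_X = 11986 − 4424 = 7563 kg O₂/d.

R_O ≈ 7560 kg O₂/d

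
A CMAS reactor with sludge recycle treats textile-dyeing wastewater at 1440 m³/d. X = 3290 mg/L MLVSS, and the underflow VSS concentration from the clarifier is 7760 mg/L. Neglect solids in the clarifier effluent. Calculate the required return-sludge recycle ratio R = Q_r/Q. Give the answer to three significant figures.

R ≈ 0.736

Mass balance around the secondary clarifier (neglecting effluent solids): R = X / (X_r − X) = 3290 / (7760 − 3290) = 0.7360.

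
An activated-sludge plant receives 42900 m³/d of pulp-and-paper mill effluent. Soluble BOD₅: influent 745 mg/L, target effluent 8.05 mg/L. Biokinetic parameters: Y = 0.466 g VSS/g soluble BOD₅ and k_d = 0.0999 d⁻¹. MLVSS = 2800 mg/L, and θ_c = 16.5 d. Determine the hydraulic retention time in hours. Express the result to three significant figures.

From the SRT design equation V = Y Q (S₀−S) θ_c / [X (1 + k_d θ_c)] = 0.466 × 42900 × (745 − 8.05) × 16.5 / [2800 × (1 + 0.0999 × 16.5)] = 2.43×10^8 / 7415 = 32782 m³.
Hydraulic retention time τ = V/Q = 32782 / 42900 = 0.7641 d = 18.34 h.

τ ≈ 18.3 h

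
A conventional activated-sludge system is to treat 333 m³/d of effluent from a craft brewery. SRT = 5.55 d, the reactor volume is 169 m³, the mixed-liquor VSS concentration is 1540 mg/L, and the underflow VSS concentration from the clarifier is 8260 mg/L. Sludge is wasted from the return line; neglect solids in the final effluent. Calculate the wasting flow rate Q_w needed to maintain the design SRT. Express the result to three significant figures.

θ_c = V·X/(Q_w·X_r) when wasting from the recycle, so Q_w = V·X/(θ_c·X_r) = 169.0 × 1540 / (5.55 × 8260) = 5.677 m³/d.

Q_w ≈ 5.68 m³/d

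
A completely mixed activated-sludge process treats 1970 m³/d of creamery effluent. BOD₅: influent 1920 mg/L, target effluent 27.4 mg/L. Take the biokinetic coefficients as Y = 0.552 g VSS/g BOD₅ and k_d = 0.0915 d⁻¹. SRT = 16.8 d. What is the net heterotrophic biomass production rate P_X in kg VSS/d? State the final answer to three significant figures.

P_X ≈ 811 kg VSS/d

Observed yield with endogenous decay: Y_obs = Y / (1 + k_d·θ_c) = 0.552 / (1 + 0.0915 × 16.8) = 0.552 / 2.537 = 0.2176 g VSS/g BOD₅.
Substrate removed = Q·(S₀ − S) = 1970 m³/d × (1920 − 27.4) g/m³ = 3.73×10^6 g/d = 3728 kg/d.
Net biomass production P_X = Y_obs × Q·(S₀ − S) = 0.2176 × 3728 = 811.2 kg VSS/d.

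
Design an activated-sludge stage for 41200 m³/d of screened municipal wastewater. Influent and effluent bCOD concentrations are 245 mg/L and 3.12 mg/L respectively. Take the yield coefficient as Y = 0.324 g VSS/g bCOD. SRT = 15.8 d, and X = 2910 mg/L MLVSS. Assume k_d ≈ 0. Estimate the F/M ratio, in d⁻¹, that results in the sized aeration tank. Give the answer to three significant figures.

V·X = Y·Q·ΔS·θ_c gives V = 0.324 × 41200 × (245 − 3.12) × 15.8 / 2910 = 17531 m³.
F/M = applied load / biomass = Q·S₀/(V·X) = 41200 × 245 / (17531 × 2910) = 0.1979 d⁻¹.

F/M ≈ 0.198 d⁻¹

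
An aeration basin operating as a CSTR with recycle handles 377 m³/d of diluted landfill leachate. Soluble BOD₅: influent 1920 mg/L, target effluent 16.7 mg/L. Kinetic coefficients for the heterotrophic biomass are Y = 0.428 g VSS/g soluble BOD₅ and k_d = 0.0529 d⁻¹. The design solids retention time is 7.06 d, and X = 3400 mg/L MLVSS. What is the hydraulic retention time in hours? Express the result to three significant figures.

Rearranging the biomass balance for a CMAS with decay, V = Y·Q·ΔS·θ_c / [X·(1+k_d θ_c)] = 0.428 × 377 × (1920 − 16.7) × 7.06 / [3400 × (1 + 0.0529 × 7.06)] = 2.17×10^6 / 4670 = 464.3 m³.
τ = V/Q = 464.3/377 = 1.232 d, or 29.56 h.

τ ≈ 29.6 h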